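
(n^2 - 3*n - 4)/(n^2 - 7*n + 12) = (n + 1)/(n - 3)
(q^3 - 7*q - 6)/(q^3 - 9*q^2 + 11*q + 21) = (q + 2)/(q - 7)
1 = 1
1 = 1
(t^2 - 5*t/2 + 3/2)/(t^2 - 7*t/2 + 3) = (t - 1)/(t - 2)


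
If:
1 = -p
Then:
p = -1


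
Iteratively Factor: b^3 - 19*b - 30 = (b - 5)*(b^2 + 5*b + 6) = (b - 5)*(b + 2)*(b + 3)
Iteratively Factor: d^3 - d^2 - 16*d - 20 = (d + 2)*(d^2 - 3*d - 10) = (d - 5)*(d + 2)*(d + 2)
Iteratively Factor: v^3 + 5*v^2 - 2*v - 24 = (v + 3)*(v^2 + 2*v - 8) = (v - 2)*(v + 3)*(v + 4)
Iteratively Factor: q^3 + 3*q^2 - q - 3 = (q + 3)*(q^2 - 1) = (q + 1)*(q + 3)*(q - 1)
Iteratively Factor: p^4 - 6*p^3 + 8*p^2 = (p)*(p^3 - 6*p^2 + 8*p) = p*(p - 4)*(p^2 - 2*p) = p*(p - 4)*(p - 2)*(p)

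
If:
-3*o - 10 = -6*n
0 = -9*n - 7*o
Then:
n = 70/69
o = -30/23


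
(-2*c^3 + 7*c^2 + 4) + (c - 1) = -2*c^3 + 7*c^2 + c + 3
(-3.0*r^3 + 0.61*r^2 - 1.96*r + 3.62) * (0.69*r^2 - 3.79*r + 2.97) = -2.07*r^5 + 11.7909*r^4 - 12.5743*r^3 + 11.7379*r^2 - 19.541*r + 10.7514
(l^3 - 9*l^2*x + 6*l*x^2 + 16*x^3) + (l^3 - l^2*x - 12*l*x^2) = 2*l^3 - 10*l^2*x - 6*l*x^2 + 16*x^3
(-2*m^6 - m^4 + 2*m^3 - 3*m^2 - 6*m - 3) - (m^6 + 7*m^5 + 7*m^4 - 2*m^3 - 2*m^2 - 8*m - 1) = -3*m^6 - 7*m^5 - 8*m^4 + 4*m^3 - m^2 + 2*m - 2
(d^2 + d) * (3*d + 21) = 3*d^3 + 24*d^2 + 21*d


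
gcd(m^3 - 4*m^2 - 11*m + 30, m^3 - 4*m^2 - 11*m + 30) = m^3 - 4*m^2 - 11*m + 30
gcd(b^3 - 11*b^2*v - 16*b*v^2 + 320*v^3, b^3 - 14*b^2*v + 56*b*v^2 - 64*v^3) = -b + 8*v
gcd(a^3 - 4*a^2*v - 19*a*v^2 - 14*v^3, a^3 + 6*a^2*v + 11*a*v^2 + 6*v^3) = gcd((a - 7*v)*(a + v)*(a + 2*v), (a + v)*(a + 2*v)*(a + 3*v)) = a^2 + 3*a*v + 2*v^2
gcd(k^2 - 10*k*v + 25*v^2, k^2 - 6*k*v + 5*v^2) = -k + 5*v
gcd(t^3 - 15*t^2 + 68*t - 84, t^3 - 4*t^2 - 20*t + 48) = t^2 - 8*t + 12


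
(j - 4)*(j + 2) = j^2 - 2*j - 8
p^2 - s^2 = (p - s)*(p + s)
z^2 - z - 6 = (z - 3)*(z + 2)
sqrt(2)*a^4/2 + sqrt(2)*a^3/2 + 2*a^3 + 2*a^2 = a^2*(a + 2*sqrt(2))*(sqrt(2)*a/2 + sqrt(2)/2)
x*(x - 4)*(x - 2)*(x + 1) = x^4 - 5*x^3 + 2*x^2 + 8*x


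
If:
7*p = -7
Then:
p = -1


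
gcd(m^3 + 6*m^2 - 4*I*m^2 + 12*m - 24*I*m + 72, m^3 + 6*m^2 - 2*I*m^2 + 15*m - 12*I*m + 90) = m + 6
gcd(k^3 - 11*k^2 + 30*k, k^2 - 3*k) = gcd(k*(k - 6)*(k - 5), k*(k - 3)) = k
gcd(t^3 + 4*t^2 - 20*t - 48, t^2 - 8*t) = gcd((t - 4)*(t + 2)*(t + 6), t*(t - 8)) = 1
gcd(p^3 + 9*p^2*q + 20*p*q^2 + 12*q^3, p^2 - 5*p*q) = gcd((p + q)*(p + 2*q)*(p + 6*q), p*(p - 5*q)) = 1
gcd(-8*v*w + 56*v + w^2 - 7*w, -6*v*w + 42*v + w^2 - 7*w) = w - 7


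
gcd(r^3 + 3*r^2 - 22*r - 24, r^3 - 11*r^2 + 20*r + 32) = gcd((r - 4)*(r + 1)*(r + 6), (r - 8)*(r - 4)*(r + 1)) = r^2 - 3*r - 4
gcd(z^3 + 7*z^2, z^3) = z^2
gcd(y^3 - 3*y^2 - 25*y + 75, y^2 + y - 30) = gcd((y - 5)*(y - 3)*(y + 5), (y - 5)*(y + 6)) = y - 5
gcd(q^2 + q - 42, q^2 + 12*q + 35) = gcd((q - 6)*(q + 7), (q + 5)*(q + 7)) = q + 7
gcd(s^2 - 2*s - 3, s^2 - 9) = s - 3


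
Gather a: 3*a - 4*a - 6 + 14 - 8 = -a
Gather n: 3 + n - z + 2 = n - z + 5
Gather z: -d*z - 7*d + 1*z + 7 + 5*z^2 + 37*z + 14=-7*d + 5*z^2 + z*(38 - d) + 21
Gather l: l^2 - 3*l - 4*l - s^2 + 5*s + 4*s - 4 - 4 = l^2 - 7*l - s^2 + 9*s - 8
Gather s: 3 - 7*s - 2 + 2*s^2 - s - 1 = 2*s^2 - 8*s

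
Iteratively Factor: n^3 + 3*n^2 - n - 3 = (n + 3)*(n^2 - 1) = (n - 1)*(n + 3)*(n + 1)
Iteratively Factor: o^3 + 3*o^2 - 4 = (o + 2)*(o^2 + o - 2) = (o - 1)*(o + 2)*(o + 2)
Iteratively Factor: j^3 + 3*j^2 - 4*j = (j - 1)*(j^2 + 4*j) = (j - 1)*(j + 4)*(j)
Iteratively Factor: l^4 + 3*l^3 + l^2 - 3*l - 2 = (l + 1)*(l^3 + 2*l^2 - l - 2) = (l + 1)*(l + 2)*(l^2 - 1) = (l + 1)^2*(l + 2)*(l - 1)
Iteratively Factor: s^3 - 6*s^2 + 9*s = (s - 3)*(s^2 - 3*s) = (s - 3)^2*(s)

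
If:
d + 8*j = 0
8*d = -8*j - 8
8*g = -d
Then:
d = -8/7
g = 1/7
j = 1/7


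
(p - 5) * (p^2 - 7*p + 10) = p^3 - 12*p^2 + 45*p - 50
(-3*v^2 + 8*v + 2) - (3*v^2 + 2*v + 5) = -6*v^2 + 6*v - 3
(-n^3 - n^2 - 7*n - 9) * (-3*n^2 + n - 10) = 3*n^5 + 2*n^4 + 30*n^3 + 30*n^2 + 61*n + 90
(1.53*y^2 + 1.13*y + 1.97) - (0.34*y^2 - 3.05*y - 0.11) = 1.19*y^2 + 4.18*y + 2.08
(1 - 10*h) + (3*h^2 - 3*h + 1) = 3*h^2 - 13*h + 2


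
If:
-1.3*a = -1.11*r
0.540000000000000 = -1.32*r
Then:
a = -0.35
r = -0.41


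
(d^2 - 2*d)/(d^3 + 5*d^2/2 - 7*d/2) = 2*(d - 2)/(2*d^2 + 5*d - 7)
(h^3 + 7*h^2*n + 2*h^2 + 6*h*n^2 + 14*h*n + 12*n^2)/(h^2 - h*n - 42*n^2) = (h^2 + h*n + 2*h + 2*n)/(h - 7*n)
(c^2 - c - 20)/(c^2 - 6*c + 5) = (c + 4)/(c - 1)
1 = 1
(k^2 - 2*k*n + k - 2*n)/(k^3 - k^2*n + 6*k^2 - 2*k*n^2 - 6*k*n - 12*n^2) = (k + 1)/(k^2 + k*n + 6*k + 6*n)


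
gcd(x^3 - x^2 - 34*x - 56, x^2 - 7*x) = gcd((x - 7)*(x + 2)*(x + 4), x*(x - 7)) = x - 7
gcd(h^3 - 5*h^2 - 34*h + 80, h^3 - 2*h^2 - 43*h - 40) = h^2 - 3*h - 40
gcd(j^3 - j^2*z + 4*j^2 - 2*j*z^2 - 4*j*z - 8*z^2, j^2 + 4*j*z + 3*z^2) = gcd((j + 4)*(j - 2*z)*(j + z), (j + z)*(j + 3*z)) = j + z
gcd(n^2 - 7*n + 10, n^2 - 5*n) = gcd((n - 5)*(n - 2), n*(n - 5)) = n - 5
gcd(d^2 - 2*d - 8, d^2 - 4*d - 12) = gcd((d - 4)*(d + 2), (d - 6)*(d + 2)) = d + 2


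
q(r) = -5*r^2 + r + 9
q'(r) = 1 - 10*r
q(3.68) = -55.03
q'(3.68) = -35.80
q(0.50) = 8.25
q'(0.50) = -4.00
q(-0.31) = 8.21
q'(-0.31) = 4.10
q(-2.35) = -20.96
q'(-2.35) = 24.50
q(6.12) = -172.15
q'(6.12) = -60.20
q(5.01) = -111.49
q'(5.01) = -49.10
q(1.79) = -5.23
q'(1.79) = -16.90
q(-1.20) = 0.60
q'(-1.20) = 13.00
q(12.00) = -699.00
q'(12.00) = -119.00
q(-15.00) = -1131.00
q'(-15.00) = 151.00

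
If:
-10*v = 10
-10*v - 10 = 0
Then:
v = -1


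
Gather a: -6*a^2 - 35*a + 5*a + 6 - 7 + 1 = -6*a^2 - 30*a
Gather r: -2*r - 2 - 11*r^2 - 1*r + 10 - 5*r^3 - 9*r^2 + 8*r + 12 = -5*r^3 - 20*r^2 + 5*r + 20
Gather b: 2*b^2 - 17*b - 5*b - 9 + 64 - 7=2*b^2 - 22*b + 48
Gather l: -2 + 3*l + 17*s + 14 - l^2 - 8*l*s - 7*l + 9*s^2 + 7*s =-l^2 + l*(-8*s - 4) + 9*s^2 + 24*s + 12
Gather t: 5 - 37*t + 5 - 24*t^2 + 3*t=-24*t^2 - 34*t + 10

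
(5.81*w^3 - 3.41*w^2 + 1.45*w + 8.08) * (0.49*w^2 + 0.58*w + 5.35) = 2.8469*w^5 + 1.6989*w^4 + 29.8162*w^3 - 13.4433*w^2 + 12.4439*w + 43.228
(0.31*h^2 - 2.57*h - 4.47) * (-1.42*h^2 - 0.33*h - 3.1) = -0.4402*h^4 + 3.5471*h^3 + 6.2345*h^2 + 9.4421*h + 13.857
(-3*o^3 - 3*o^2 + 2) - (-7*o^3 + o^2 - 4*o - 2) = 4*o^3 - 4*o^2 + 4*o + 4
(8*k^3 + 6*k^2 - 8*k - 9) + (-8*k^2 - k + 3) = 8*k^3 - 2*k^2 - 9*k - 6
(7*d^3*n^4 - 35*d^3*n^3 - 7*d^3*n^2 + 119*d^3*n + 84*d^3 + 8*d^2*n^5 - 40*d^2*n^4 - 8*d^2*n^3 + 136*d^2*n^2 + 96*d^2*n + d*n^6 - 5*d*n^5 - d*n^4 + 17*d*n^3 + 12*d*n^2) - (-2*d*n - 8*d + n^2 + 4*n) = 7*d^3*n^4 - 35*d^3*n^3 - 7*d^3*n^2 + 119*d^3*n + 84*d^3 + 8*d^2*n^5 - 40*d^2*n^4 - 8*d^2*n^3 + 136*d^2*n^2 + 96*d^2*n + d*n^6 - 5*d*n^5 - d*n^4 + 17*d*n^3 + 12*d*n^2 + 2*d*n + 8*d - n^2 - 4*n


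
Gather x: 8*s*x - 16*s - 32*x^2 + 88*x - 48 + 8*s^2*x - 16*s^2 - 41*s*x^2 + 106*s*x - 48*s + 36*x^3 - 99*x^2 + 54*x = -16*s^2 - 64*s + 36*x^3 + x^2*(-41*s - 131) + x*(8*s^2 + 114*s + 142) - 48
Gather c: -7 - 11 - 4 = -22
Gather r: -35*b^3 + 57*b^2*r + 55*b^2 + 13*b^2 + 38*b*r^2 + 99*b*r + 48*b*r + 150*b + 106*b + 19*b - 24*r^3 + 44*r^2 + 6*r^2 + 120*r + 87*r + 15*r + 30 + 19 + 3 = -35*b^3 + 68*b^2 + 275*b - 24*r^3 + r^2*(38*b + 50) + r*(57*b^2 + 147*b + 222) + 52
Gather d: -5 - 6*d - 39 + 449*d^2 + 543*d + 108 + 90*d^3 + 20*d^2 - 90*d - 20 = 90*d^3 + 469*d^2 + 447*d + 44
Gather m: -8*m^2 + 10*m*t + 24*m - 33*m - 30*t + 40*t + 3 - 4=-8*m^2 + m*(10*t - 9) + 10*t - 1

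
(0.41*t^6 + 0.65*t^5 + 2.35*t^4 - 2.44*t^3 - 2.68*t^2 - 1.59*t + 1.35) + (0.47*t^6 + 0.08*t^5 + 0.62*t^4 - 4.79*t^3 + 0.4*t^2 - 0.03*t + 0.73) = 0.88*t^6 + 0.73*t^5 + 2.97*t^4 - 7.23*t^3 - 2.28*t^2 - 1.62*t + 2.08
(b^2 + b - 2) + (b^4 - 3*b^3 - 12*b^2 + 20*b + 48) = b^4 - 3*b^3 - 11*b^2 + 21*b + 46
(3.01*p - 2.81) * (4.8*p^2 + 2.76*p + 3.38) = 14.448*p^3 - 5.1804*p^2 + 2.4182*p - 9.4978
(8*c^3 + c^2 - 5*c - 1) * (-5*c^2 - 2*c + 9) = -40*c^5 - 21*c^4 + 95*c^3 + 24*c^2 - 43*c - 9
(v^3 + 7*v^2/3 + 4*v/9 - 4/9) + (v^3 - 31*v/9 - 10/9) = 2*v^3 + 7*v^2/3 - 3*v - 14/9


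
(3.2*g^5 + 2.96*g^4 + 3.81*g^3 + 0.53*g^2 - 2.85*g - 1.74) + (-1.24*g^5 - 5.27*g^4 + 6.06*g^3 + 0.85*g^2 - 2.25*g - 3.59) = 1.96*g^5 - 2.31*g^4 + 9.87*g^3 + 1.38*g^2 - 5.1*g - 5.33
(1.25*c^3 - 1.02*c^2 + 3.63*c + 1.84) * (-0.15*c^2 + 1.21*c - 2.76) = -0.1875*c^5 + 1.6655*c^4 - 5.2287*c^3 + 6.9315*c^2 - 7.7924*c - 5.0784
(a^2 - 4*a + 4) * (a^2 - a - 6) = a^4 - 5*a^3 + 2*a^2 + 20*a - 24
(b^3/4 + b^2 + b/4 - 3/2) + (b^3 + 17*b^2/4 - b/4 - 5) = 5*b^3/4 + 21*b^2/4 - 13/2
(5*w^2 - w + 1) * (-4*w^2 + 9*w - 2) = -20*w^4 + 49*w^3 - 23*w^2 + 11*w - 2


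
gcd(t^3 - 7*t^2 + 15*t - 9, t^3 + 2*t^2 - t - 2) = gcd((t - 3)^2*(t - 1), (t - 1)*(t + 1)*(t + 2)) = t - 1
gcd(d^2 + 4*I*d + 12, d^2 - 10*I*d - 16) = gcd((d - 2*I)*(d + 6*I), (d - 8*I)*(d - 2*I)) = d - 2*I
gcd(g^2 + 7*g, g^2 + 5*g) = g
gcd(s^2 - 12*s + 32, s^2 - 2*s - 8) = s - 4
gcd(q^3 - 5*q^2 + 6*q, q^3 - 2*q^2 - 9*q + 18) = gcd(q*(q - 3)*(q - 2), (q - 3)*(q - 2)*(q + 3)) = q^2 - 5*q + 6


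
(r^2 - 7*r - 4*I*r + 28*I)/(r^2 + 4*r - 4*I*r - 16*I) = (r - 7)/(r + 4)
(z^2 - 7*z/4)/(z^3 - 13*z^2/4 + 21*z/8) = 2/(2*z - 3)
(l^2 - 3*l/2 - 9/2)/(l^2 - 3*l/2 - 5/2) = (-2*l^2 + 3*l + 9)/(-2*l^2 + 3*l + 5)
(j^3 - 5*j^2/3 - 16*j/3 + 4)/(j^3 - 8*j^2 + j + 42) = (j - 2/3)/(j - 7)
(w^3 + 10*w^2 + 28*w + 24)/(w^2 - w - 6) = (w^2 + 8*w + 12)/(w - 3)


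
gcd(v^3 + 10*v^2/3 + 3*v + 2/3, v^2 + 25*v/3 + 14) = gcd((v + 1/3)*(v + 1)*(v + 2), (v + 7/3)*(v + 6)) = 1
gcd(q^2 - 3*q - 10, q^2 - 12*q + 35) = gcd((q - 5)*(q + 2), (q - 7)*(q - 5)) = q - 5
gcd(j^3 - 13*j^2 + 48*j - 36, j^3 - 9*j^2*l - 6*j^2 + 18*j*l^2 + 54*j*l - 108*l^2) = j - 6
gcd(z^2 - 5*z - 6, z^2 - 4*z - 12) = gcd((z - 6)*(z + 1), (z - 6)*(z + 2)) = z - 6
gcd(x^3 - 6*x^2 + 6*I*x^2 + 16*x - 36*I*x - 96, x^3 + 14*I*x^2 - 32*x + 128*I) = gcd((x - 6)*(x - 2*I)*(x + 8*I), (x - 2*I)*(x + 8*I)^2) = x^2 + 6*I*x + 16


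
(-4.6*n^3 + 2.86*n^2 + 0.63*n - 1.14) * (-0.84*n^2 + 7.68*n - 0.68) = 3.864*n^5 - 37.7304*n^4 + 24.5636*n^3 + 3.8512*n^2 - 9.1836*n + 0.7752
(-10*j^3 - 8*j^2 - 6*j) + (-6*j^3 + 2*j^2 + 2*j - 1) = -16*j^3 - 6*j^2 - 4*j - 1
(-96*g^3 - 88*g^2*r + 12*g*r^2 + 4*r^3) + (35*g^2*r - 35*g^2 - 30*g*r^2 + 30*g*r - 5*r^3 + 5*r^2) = -96*g^3 - 53*g^2*r - 35*g^2 - 18*g*r^2 + 30*g*r - r^3 + 5*r^2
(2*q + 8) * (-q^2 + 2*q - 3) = -2*q^3 - 4*q^2 + 10*q - 24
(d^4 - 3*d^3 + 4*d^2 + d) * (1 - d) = -d^5 + 4*d^4 - 7*d^3 + 3*d^2 + d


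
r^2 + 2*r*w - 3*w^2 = (r - w)*(r + 3*w)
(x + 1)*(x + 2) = x^2 + 3*x + 2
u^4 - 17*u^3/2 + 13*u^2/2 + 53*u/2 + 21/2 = (u - 7)*(u - 3)*(u + 1/2)*(u + 1)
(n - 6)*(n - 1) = n^2 - 7*n + 6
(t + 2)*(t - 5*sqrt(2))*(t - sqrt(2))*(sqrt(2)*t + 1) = sqrt(2)*t^4 - 11*t^3 + 2*sqrt(2)*t^3 - 22*t^2 + 4*sqrt(2)*t^2 + 10*t + 8*sqrt(2)*t + 20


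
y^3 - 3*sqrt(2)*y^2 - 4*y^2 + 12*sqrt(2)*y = y*(y - 4)*(y - 3*sqrt(2))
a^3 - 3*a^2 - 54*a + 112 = (a - 8)*(a - 2)*(a + 7)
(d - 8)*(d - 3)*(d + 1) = d^3 - 10*d^2 + 13*d + 24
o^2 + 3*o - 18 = (o - 3)*(o + 6)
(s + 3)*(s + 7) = s^2 + 10*s + 21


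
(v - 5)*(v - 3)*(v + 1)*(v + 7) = v^4 - 42*v^2 + 64*v + 105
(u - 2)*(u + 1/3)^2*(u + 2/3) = u^4 - 2*u^3/3 - 19*u^2/9 - 28*u/27 - 4/27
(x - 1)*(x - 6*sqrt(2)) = x^2 - 6*sqrt(2)*x - x + 6*sqrt(2)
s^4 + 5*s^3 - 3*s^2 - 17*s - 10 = (s - 2)*(s + 1)^2*(s + 5)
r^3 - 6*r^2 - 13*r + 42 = (r - 7)*(r - 2)*(r + 3)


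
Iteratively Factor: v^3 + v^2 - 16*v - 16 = (v + 4)*(v^2 - 3*v - 4) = (v + 1)*(v + 4)*(v - 4)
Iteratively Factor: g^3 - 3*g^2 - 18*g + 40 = (g - 2)*(g^2 - g - 20) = (g - 2)*(g + 4)*(g - 5)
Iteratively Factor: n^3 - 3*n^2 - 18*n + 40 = (n - 2)*(n^2 - n - 20) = (n - 2)*(n + 4)*(n - 5)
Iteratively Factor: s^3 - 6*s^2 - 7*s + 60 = (s - 4)*(s^2 - 2*s - 15) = (s - 5)*(s - 4)*(s + 3)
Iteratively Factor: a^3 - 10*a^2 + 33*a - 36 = (a - 4)*(a^2 - 6*a + 9) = (a - 4)*(a - 3)*(a - 3)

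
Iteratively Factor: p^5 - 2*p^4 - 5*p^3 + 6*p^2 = (p - 3)*(p^4 + p^3 - 2*p^2) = (p - 3)*(p - 1)*(p^3 + 2*p^2) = (p - 3)*(p - 1)*(p + 2)*(p^2) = p*(p - 3)*(p - 1)*(p + 2)*(p)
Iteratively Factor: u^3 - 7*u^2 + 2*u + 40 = (u - 4)*(u^2 - 3*u - 10) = (u - 5)*(u - 4)*(u + 2)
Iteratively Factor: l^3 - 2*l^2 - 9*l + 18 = (l + 3)*(l^2 - 5*l + 6) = (l - 2)*(l + 3)*(l - 3)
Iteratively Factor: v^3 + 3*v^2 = (v)*(v^2 + 3*v) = v^2*(v + 3)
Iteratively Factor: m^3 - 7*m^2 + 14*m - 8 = (m - 4)*(m^2 - 3*m + 2) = (m - 4)*(m - 1)*(m - 2)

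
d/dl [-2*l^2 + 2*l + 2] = 2 - 4*l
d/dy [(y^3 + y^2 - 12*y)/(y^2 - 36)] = (y^4 - 96*y^2 - 72*y + 432)/(y^4 - 72*y^2 + 1296)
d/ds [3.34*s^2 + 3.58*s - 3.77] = 6.68*s + 3.58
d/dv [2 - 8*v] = -8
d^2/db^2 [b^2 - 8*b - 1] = 2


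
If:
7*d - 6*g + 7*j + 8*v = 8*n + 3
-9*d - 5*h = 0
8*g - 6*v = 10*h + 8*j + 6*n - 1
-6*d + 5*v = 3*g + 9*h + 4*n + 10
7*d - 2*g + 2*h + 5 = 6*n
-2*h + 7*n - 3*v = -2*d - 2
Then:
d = 6150/38099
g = 98111/152396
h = -11070/38099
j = -104355/76198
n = 108233/152396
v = 400061/152396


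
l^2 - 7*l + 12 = (l - 4)*(l - 3)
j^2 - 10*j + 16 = (j - 8)*(j - 2)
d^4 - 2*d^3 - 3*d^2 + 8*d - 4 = (d - 2)*(d - 1)^2*(d + 2)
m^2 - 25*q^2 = (m - 5*q)*(m + 5*q)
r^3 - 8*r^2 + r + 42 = (r - 7)*(r - 3)*(r + 2)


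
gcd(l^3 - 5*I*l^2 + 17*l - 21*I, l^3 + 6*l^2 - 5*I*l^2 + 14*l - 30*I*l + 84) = l - 7*I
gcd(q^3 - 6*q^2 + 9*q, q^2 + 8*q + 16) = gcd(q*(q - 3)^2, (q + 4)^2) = 1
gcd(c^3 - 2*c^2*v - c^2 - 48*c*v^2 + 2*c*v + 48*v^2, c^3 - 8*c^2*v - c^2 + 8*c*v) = -c^2 + 8*c*v + c - 8*v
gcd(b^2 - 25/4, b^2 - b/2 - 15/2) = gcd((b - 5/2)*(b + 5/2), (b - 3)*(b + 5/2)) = b + 5/2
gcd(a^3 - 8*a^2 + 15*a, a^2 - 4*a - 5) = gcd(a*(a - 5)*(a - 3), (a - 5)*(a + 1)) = a - 5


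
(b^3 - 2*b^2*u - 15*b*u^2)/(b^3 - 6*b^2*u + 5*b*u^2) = (-b - 3*u)/(-b + u)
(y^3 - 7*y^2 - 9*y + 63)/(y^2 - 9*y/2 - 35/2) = 2*(y^2 - 9)/(2*y + 5)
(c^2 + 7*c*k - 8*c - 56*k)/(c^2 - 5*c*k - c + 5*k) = (c^2 + 7*c*k - 8*c - 56*k)/(c^2 - 5*c*k - c + 5*k)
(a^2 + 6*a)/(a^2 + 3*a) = (a + 6)/(a + 3)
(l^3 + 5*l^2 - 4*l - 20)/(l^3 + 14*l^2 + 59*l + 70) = (l - 2)/(l + 7)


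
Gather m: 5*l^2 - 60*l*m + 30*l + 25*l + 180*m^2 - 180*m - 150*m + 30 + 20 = 5*l^2 + 55*l + 180*m^2 + m*(-60*l - 330) + 50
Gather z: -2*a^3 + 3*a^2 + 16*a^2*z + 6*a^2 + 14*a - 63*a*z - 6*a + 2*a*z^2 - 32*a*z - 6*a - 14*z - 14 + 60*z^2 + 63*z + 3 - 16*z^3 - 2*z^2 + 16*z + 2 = -2*a^3 + 9*a^2 + 2*a - 16*z^3 + z^2*(2*a + 58) + z*(16*a^2 - 95*a + 65) - 9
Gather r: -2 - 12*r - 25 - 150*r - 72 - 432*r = -594*r - 99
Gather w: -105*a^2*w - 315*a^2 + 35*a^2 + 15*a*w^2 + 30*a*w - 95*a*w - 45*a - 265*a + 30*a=-280*a^2 + 15*a*w^2 - 280*a + w*(-105*a^2 - 65*a)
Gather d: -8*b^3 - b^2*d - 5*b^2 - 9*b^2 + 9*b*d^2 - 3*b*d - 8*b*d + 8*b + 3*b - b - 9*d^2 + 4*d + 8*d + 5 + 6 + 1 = -8*b^3 - 14*b^2 + 10*b + d^2*(9*b - 9) + d*(-b^2 - 11*b + 12) + 12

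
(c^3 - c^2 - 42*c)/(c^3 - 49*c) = (c + 6)/(c + 7)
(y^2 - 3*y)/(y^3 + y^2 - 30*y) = (y - 3)/(y^2 + y - 30)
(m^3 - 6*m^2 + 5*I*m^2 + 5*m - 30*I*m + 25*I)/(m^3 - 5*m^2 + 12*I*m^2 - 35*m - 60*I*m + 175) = (m - 1)/(m + 7*I)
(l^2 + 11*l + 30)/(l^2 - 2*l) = (l^2 + 11*l + 30)/(l*(l - 2))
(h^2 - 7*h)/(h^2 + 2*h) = (h - 7)/(h + 2)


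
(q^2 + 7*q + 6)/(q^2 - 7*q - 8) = (q + 6)/(q - 8)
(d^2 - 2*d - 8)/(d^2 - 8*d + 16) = (d + 2)/(d - 4)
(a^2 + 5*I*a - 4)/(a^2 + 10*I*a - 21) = (a^2 + 5*I*a - 4)/(a^2 + 10*I*a - 21)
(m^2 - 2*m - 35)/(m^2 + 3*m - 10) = (m - 7)/(m - 2)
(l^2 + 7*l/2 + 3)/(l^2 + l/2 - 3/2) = (l + 2)/(l - 1)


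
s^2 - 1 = (s - 1)*(s + 1)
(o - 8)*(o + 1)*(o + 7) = o^3 - 57*o - 56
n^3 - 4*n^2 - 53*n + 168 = (n - 8)*(n - 3)*(n + 7)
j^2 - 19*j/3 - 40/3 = (j - 8)*(j + 5/3)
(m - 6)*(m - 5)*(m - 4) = m^3 - 15*m^2 + 74*m - 120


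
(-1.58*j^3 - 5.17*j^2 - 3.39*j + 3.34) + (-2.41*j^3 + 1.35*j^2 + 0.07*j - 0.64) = -3.99*j^3 - 3.82*j^2 - 3.32*j + 2.7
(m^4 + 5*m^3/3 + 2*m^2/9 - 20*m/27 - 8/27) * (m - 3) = m^5 - 4*m^4/3 - 43*m^3/9 - 38*m^2/27 + 52*m/27 + 8/9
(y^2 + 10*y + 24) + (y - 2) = y^2 + 11*y + 22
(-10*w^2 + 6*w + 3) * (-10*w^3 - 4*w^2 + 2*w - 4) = 100*w^5 - 20*w^4 - 74*w^3 + 40*w^2 - 18*w - 12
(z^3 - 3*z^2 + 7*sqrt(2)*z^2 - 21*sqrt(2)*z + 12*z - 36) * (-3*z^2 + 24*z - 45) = -3*z^5 - 21*sqrt(2)*z^4 + 33*z^4 - 153*z^3 + 231*sqrt(2)*z^3 - 819*sqrt(2)*z^2 + 531*z^2 - 1404*z + 945*sqrt(2)*z + 1620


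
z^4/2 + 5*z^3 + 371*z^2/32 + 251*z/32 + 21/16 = (z/2 + 1)*(z + 1/4)*(z + 3/4)*(z + 7)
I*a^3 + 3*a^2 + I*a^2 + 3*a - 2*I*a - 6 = (a + 2)*(a - 3*I)*(I*a - I)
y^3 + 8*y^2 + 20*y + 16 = (y + 2)^2*(y + 4)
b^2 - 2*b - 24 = (b - 6)*(b + 4)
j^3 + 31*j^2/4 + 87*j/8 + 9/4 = (j + 1/4)*(j + 3/2)*(j + 6)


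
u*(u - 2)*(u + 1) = u^3 - u^2 - 2*u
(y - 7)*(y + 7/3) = y^2 - 14*y/3 - 49/3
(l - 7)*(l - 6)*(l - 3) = l^3 - 16*l^2 + 81*l - 126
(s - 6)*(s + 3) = s^2 - 3*s - 18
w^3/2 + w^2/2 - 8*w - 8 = (w/2 + 1/2)*(w - 4)*(w + 4)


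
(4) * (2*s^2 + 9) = 8*s^2 + 36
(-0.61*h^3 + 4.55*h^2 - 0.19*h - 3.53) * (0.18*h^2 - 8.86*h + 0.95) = -0.1098*h^5 + 6.2236*h^4 - 40.9267*h^3 + 5.3705*h^2 + 31.0953*h - 3.3535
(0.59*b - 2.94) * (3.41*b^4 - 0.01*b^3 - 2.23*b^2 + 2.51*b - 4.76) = 2.0119*b^5 - 10.0313*b^4 - 1.2863*b^3 + 8.0371*b^2 - 10.1878*b + 13.9944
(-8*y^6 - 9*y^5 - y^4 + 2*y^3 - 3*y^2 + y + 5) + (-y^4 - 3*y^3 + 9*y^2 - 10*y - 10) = -8*y^6 - 9*y^5 - 2*y^4 - y^3 + 6*y^2 - 9*y - 5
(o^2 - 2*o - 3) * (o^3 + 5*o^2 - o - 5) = o^5 + 3*o^4 - 14*o^3 - 18*o^2 + 13*o + 15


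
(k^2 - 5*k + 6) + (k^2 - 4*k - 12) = 2*k^2 - 9*k - 6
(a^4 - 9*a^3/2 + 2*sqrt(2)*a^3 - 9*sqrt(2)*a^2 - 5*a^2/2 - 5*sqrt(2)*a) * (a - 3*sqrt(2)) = a^5 - 9*a^4/2 - sqrt(2)*a^4 - 29*a^3/2 + 9*sqrt(2)*a^3/2 + 5*sqrt(2)*a^2/2 + 54*a^2 + 30*a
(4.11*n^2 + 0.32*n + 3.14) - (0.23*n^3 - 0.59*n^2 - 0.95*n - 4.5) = -0.23*n^3 + 4.7*n^2 + 1.27*n + 7.64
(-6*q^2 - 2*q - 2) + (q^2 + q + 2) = -5*q^2 - q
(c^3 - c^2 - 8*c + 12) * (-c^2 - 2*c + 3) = -c^5 - c^4 + 13*c^3 + c^2 - 48*c + 36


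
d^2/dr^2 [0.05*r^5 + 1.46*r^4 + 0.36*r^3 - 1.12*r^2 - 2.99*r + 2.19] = 1.0*r^3 + 17.52*r^2 + 2.16*r - 2.24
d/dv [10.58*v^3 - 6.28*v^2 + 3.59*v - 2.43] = 31.74*v^2 - 12.56*v + 3.59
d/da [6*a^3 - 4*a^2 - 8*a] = 18*a^2 - 8*a - 8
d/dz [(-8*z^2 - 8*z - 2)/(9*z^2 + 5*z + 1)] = 2*(16*z^2 + 10*z + 1)/(81*z^4 + 90*z^3 + 43*z^2 + 10*z + 1)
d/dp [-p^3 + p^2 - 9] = p*(2 - 3*p)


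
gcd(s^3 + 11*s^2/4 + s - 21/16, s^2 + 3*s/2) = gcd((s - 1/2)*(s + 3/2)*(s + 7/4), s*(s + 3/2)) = s + 3/2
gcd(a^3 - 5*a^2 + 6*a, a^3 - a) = a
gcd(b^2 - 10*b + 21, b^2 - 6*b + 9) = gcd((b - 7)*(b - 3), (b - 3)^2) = b - 3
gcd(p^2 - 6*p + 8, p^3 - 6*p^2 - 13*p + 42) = p - 2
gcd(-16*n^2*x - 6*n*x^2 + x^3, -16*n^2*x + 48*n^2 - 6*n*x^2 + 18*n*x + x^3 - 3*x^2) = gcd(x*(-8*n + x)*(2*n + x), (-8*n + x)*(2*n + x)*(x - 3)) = -16*n^2 - 6*n*x + x^2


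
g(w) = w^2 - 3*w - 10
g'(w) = 2*w - 3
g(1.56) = -12.25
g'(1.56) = 0.12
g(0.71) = -11.63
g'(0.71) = -1.58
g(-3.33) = 11.08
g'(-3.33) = -9.66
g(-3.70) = 14.79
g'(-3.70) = -10.40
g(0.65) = -11.53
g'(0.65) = -1.70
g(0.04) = -10.12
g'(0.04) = -2.92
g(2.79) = -10.59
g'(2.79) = 2.58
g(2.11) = -11.88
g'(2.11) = 1.22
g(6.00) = 8.00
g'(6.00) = 9.00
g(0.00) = -10.00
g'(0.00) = -3.00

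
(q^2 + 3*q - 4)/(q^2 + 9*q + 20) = (q - 1)/(q + 5)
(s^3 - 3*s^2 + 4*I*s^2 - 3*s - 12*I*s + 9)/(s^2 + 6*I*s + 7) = (s^3 + s^2*(-3 + 4*I) + s*(-3 - 12*I) + 9)/(s^2 + 6*I*s + 7)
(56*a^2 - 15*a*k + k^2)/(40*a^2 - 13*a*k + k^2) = (7*a - k)/(5*a - k)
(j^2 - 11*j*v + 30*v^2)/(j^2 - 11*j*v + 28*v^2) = (j^2 - 11*j*v + 30*v^2)/(j^2 - 11*j*v + 28*v^2)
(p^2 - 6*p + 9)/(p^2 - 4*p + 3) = (p - 3)/(p - 1)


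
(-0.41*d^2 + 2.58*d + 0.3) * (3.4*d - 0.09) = -1.394*d^3 + 8.8089*d^2 + 0.7878*d - 0.027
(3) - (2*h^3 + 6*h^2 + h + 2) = -2*h^3 - 6*h^2 - h + 1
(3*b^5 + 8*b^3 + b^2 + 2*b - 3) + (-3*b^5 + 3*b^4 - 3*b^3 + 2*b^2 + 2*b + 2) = 3*b^4 + 5*b^3 + 3*b^2 + 4*b - 1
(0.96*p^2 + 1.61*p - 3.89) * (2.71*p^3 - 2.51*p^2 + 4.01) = 2.6016*p^5 + 1.9535*p^4 - 14.583*p^3 + 13.6135*p^2 + 6.4561*p - 15.5989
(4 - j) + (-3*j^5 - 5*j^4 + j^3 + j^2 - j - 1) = -3*j^5 - 5*j^4 + j^3 + j^2 - 2*j + 3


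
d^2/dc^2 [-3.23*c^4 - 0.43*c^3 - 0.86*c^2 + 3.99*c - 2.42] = -38.76*c^2 - 2.58*c - 1.72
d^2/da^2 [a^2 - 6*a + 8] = 2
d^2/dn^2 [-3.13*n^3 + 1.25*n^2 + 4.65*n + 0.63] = 2.5 - 18.78*n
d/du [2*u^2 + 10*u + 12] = 4*u + 10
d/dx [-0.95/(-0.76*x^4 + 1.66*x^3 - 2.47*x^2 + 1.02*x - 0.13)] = (-2.888*x^3 + 4.731*x^2 - 4.693*x + 0.969)/(0.76*x^4 - 1.66*x^3 + 2.47*x^2 - 1.02*x + 0.13)^2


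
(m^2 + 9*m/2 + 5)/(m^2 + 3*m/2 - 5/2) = (m + 2)/(m - 1)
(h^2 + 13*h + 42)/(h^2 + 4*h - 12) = (h + 7)/(h - 2)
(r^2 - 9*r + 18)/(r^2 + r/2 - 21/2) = 2*(r - 6)/(2*r + 7)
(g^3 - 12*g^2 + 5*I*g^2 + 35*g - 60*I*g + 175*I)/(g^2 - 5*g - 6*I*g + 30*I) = (g^2 + g*(-7 + 5*I) - 35*I)/(g - 6*I)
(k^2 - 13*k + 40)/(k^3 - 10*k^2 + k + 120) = 1/(k + 3)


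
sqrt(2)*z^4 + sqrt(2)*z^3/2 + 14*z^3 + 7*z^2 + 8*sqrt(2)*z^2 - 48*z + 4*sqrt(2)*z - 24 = (z - sqrt(2))*(z + 2*sqrt(2))*(z + 6*sqrt(2))*(sqrt(2)*z + sqrt(2)/2)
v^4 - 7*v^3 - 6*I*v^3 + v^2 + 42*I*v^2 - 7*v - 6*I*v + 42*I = (v - 7)*(v - 6*I)*(v - I)*(v + I)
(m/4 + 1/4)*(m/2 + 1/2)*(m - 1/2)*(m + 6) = m^4/8 + 15*m^3/16 + 9*m^2/8 - m/16 - 3/8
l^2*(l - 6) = l^3 - 6*l^2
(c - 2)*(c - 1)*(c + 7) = c^3 + 4*c^2 - 19*c + 14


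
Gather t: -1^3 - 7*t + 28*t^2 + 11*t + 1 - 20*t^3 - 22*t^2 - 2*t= -20*t^3 + 6*t^2 + 2*t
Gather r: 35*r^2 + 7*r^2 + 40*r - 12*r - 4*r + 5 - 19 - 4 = 42*r^2 + 24*r - 18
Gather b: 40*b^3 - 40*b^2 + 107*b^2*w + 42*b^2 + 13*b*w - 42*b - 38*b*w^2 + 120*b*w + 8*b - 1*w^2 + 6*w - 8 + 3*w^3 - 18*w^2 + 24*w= 40*b^3 + b^2*(107*w + 2) + b*(-38*w^2 + 133*w - 34) + 3*w^3 - 19*w^2 + 30*w - 8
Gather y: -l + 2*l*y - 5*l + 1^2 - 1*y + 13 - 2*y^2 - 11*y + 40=-6*l - 2*y^2 + y*(2*l - 12) + 54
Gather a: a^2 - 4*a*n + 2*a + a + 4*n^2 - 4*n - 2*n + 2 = a^2 + a*(3 - 4*n) + 4*n^2 - 6*n + 2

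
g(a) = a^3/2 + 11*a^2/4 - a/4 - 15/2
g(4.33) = 83.57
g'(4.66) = 57.95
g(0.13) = -7.48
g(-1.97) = -0.16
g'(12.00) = 281.75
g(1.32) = -1.89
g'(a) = 3*a^2/2 + 11*a/2 - 1/4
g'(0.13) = 0.49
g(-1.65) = -1.85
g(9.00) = 577.50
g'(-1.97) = -5.26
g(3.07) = 32.12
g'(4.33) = 51.69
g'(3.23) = 33.16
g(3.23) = 37.23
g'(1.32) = 9.62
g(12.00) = 1249.50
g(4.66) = 101.65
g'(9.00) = 170.75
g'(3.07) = 30.77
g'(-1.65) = -5.24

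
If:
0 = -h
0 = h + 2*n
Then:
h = 0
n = 0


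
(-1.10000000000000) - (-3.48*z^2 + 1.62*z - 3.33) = 3.48*z^2 - 1.62*z + 2.23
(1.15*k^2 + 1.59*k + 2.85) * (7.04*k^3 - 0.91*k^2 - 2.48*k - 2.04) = 8.096*k^5 + 10.1471*k^4 + 15.7651*k^3 - 8.8827*k^2 - 10.3116*k - 5.814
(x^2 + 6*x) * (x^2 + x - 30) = x^4 + 7*x^3 - 24*x^2 - 180*x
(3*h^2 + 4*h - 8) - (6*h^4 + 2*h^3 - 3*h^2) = -6*h^4 - 2*h^3 + 6*h^2 + 4*h - 8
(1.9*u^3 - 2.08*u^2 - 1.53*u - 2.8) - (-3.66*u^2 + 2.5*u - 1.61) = 1.9*u^3 + 1.58*u^2 - 4.03*u - 1.19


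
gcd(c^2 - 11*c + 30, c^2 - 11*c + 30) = c^2 - 11*c + 30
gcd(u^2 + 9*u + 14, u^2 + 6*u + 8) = u + 2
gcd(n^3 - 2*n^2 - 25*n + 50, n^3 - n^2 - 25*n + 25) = n^2 - 25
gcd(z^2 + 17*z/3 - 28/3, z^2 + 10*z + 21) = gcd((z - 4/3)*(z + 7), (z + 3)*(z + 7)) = z + 7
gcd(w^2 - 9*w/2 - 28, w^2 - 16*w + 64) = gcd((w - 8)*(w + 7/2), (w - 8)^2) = w - 8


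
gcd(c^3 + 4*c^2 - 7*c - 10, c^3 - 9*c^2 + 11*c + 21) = c + 1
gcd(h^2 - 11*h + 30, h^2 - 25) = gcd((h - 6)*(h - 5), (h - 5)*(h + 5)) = h - 5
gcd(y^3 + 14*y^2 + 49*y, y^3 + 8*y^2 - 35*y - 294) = y^2 + 14*y + 49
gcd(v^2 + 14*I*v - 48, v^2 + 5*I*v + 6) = v + 6*I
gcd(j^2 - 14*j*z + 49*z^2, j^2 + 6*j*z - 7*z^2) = 1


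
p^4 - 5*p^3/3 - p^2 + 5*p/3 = p*(p - 5/3)*(p - 1)*(p + 1)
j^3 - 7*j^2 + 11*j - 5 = (j - 5)*(j - 1)^2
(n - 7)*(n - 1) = n^2 - 8*n + 7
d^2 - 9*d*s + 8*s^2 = (d - 8*s)*(d - s)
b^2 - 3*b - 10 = (b - 5)*(b + 2)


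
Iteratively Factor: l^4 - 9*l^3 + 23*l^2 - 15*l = (l)*(l^3 - 9*l^2 + 23*l - 15) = l*(l - 3)*(l^2 - 6*l + 5) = l*(l - 5)*(l - 3)*(l - 1)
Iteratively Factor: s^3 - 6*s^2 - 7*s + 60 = (s - 5)*(s^2 - s - 12) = (s - 5)*(s + 3)*(s - 4)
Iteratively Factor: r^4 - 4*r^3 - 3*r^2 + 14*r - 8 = (r - 1)*(r^3 - 3*r^2 - 6*r + 8) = (r - 1)*(r + 2)*(r^2 - 5*r + 4) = (r - 4)*(r - 1)*(r + 2)*(r - 1)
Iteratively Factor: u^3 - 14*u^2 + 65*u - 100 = (u - 5)*(u^2 - 9*u + 20) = (u - 5)^2*(u - 4)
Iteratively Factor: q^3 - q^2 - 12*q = (q)*(q^2 - q - 12) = q*(q + 3)*(q - 4)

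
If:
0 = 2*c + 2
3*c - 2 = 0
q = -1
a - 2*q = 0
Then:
No Solution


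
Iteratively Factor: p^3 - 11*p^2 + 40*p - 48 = (p - 3)*(p^2 - 8*p + 16) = (p - 4)*(p - 3)*(p - 4)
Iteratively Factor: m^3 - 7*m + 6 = (m - 2)*(m^2 + 2*m - 3) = (m - 2)*(m + 3)*(m - 1)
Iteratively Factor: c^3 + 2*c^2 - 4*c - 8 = (c + 2)*(c^2 - 4) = (c + 2)^2*(c - 2)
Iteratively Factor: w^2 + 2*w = (w)*(w + 2)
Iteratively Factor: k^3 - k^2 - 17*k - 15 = (k + 1)*(k^2 - 2*k - 15) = (k - 5)*(k + 1)*(k + 3)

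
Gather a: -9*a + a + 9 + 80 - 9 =80 - 8*a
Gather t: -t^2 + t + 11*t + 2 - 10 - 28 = -t^2 + 12*t - 36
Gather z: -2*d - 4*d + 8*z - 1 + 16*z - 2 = -6*d + 24*z - 3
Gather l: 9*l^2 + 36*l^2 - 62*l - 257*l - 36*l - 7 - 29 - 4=45*l^2 - 355*l - 40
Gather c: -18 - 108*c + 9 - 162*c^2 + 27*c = -162*c^2 - 81*c - 9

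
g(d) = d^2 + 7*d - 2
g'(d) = 2*d + 7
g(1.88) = 14.69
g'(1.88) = 10.76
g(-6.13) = -7.33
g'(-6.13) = -5.26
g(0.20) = -0.56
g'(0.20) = 7.40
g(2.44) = 21.03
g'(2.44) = 11.88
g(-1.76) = -11.22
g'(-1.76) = 3.48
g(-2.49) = -13.23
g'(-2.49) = 2.02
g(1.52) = 10.95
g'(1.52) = 10.04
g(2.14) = 17.56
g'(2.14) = 11.28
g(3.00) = 28.00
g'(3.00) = 13.00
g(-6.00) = -8.00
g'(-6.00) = -5.00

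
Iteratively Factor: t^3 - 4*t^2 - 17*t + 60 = (t - 5)*(t^2 + t - 12) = (t - 5)*(t + 4)*(t - 3)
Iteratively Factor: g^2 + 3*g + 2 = (g + 2)*(g + 1)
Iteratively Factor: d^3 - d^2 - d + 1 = (d - 1)*(d^2 - 1) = (d - 1)^2*(d + 1)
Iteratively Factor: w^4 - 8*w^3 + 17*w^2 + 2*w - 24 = (w + 1)*(w^3 - 9*w^2 + 26*w - 24) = (w - 2)*(w + 1)*(w^2 - 7*w + 12) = (w - 4)*(w - 2)*(w + 1)*(w - 3)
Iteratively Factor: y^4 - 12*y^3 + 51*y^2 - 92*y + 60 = (y - 3)*(y^3 - 9*y^2 + 24*y - 20) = (y - 3)*(y - 2)*(y^2 - 7*y + 10) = (y - 5)*(y - 3)*(y - 2)*(y - 2)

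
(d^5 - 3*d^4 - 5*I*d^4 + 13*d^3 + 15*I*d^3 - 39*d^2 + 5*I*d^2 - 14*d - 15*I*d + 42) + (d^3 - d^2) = d^5 - 3*d^4 - 5*I*d^4 + 14*d^3 + 15*I*d^3 - 40*d^2 + 5*I*d^2 - 14*d - 15*I*d + 42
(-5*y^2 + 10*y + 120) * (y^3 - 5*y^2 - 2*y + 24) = -5*y^5 + 35*y^4 + 80*y^3 - 740*y^2 + 2880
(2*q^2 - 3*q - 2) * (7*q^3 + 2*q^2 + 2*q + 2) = 14*q^5 - 17*q^4 - 16*q^3 - 6*q^2 - 10*q - 4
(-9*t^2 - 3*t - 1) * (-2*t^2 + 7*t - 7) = 18*t^4 - 57*t^3 + 44*t^2 + 14*t + 7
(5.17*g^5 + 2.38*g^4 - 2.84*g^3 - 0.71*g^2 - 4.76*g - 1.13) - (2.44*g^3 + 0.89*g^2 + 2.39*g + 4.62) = 5.17*g^5 + 2.38*g^4 - 5.28*g^3 - 1.6*g^2 - 7.15*g - 5.75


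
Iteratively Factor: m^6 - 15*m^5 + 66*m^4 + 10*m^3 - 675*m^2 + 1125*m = (m - 3)*(m^5 - 12*m^4 + 30*m^3 + 100*m^2 - 375*m) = (m - 5)*(m - 3)*(m^4 - 7*m^3 - 5*m^2 + 75*m) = (m - 5)*(m - 3)*(m + 3)*(m^3 - 10*m^2 + 25*m) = m*(m - 5)*(m - 3)*(m + 3)*(m^2 - 10*m + 25) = m*(m - 5)^2*(m - 3)*(m + 3)*(m - 5)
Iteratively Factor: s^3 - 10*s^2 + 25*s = (s - 5)*(s^2 - 5*s) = s*(s - 5)*(s - 5)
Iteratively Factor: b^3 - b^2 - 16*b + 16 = (b - 4)*(b^2 + 3*b - 4) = (b - 4)*(b - 1)*(b + 4)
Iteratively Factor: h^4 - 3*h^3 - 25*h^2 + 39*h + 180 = (h - 5)*(h^3 + 2*h^2 - 15*h - 36) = (h - 5)*(h - 4)*(h^2 + 6*h + 9) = (h - 5)*(h - 4)*(h + 3)*(h + 3)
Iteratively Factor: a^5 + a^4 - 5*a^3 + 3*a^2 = (a)*(a^4 + a^3 - 5*a^2 + 3*a) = a*(a - 1)*(a^3 + 2*a^2 - 3*a) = a^2*(a - 1)*(a^2 + 2*a - 3) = a^2*(a - 1)^2*(a + 3)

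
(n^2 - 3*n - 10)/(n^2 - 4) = (n - 5)/(n - 2)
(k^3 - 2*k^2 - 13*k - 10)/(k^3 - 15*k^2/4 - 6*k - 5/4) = 4*(k + 2)/(4*k + 1)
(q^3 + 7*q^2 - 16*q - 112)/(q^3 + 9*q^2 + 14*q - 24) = (q^2 + 3*q - 28)/(q^2 + 5*q - 6)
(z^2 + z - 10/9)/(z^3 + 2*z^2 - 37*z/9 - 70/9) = (3*z - 2)/(3*z^2 + z - 14)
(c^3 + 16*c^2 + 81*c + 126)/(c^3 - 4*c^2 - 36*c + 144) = (c^2 + 10*c + 21)/(c^2 - 10*c + 24)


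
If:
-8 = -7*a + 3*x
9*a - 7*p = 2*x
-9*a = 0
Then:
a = 0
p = 16/21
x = -8/3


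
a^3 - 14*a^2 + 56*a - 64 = (a - 8)*(a - 4)*(a - 2)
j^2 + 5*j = j*(j + 5)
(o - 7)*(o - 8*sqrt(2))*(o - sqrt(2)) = o^3 - 9*sqrt(2)*o^2 - 7*o^2 + 16*o + 63*sqrt(2)*o - 112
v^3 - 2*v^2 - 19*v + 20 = (v - 5)*(v - 1)*(v + 4)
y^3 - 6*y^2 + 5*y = y*(y - 5)*(y - 1)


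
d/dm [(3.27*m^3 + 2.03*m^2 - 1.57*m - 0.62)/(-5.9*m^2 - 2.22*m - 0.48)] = (-19.293*m^4 - 14.5188*m^3 - 18.4784*m^2 - 9.2648*m - 0.6228)/(34.81*m^4 + 26.196*m^3 + 10.5924*m^2 + 2.1312*m + 0.2304)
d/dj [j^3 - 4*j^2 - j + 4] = 3*j^2 - 8*j - 1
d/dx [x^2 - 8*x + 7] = 2*x - 8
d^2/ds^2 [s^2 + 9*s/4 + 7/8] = 2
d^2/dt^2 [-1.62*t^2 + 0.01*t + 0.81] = -3.24000000000000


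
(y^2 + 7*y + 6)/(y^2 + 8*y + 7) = (y + 6)/(y + 7)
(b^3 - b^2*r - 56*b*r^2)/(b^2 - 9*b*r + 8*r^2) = b*(-b - 7*r)/(-b + r)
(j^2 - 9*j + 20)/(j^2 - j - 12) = (j - 5)/(j + 3)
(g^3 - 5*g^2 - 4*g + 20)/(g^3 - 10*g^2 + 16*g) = (g^2 - 3*g - 10)/(g*(g - 8))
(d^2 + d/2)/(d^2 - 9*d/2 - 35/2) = d*(2*d + 1)/(2*d^2 - 9*d - 35)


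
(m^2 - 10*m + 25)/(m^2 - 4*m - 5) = (m - 5)/(m + 1)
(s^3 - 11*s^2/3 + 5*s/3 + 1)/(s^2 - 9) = (3*s^2 - 2*s - 1)/(3*(s + 3))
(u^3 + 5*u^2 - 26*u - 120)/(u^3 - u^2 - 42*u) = (u^2 - u - 20)/(u*(u - 7))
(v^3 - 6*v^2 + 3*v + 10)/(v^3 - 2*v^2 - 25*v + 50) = (v + 1)/(v + 5)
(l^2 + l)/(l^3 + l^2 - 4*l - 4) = l/(l^2 - 4)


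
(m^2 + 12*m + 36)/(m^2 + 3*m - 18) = (m + 6)/(m - 3)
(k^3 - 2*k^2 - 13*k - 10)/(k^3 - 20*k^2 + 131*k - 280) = (k^2 + 3*k + 2)/(k^2 - 15*k + 56)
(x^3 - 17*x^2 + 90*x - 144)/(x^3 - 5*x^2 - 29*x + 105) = (x^2 - 14*x + 48)/(x^2 - 2*x - 35)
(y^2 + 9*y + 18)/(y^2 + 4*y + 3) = (y + 6)/(y + 1)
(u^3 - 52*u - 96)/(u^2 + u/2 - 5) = 2*(u^3 - 52*u - 96)/(2*u^2 + u - 10)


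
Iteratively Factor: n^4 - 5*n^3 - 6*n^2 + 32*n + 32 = (n + 1)*(n^3 - 6*n^2 + 32) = (n - 4)*(n + 1)*(n^2 - 2*n - 8) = (n - 4)^2*(n + 1)*(n + 2)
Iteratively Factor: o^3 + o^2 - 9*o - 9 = (o + 1)*(o^2 - 9) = (o + 1)*(o + 3)*(o - 3)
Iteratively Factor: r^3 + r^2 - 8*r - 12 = (r + 2)*(r^2 - r - 6) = (r + 2)^2*(r - 3)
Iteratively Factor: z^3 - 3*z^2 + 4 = (z - 2)*(z^2 - z - 2) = (z - 2)*(z + 1)*(z - 2)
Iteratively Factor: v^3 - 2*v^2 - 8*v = (v)*(v^2 - 2*v - 8) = v*(v + 2)*(v - 4)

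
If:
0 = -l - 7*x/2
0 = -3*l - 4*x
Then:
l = 0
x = 0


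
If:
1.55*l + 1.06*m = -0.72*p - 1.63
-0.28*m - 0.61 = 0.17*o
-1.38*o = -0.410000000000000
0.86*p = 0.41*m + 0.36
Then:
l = 0.89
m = -2.36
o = 0.30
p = -0.71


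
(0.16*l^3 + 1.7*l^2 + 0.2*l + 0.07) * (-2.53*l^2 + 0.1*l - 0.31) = -0.4048*l^5 - 4.285*l^4 - 0.3856*l^3 - 0.6841*l^2 - 0.055*l - 0.0217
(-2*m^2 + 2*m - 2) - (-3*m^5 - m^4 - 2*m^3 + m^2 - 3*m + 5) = 3*m^5 + m^4 + 2*m^3 - 3*m^2 + 5*m - 7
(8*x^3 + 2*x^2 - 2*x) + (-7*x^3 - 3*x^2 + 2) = x^3 - x^2 - 2*x + 2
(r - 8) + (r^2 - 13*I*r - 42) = r^2 + r - 13*I*r - 50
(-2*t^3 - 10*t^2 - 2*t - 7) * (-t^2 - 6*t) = 2*t^5 + 22*t^4 + 62*t^3 + 19*t^2 + 42*t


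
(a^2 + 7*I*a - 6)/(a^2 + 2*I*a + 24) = (a + I)/(a - 4*I)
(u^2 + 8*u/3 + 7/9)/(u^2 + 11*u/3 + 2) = (9*u^2 + 24*u + 7)/(3*(3*u^2 + 11*u + 6))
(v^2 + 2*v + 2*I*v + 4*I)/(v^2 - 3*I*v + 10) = (v + 2)/(v - 5*I)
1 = 1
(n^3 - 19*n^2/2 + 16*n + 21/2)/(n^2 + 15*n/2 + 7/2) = (n^2 - 10*n + 21)/(n + 7)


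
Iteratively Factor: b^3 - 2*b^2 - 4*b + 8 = (b - 2)*(b^2 - 4) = (b - 2)*(b + 2)*(b - 2)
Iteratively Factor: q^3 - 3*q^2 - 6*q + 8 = (q + 2)*(q^2 - 5*q + 4) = (q - 4)*(q + 2)*(q - 1)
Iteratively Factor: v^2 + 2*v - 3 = (v + 3)*(v - 1)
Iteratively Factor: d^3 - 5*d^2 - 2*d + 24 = (d - 4)*(d^2 - d - 6) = (d - 4)*(d + 2)*(d - 3)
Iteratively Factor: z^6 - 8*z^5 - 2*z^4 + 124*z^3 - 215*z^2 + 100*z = (z - 5)*(z^5 - 3*z^4 - 17*z^3 + 39*z^2 - 20*z) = (z - 5)*(z - 1)*(z^4 - 2*z^3 - 19*z^2 + 20*z) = (z - 5)*(z - 1)*(z + 4)*(z^3 - 6*z^2 + 5*z) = z*(z - 5)*(z - 1)*(z + 4)*(z^2 - 6*z + 5) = z*(z - 5)*(z - 1)^2*(z + 4)*(z - 5)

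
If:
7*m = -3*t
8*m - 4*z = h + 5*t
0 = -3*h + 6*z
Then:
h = 2*z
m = 18*z/59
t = -42*z/59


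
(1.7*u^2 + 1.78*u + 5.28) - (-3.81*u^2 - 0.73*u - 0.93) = 5.51*u^2 + 2.51*u + 6.21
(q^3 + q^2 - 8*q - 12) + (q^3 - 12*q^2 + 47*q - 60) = 2*q^3 - 11*q^2 + 39*q - 72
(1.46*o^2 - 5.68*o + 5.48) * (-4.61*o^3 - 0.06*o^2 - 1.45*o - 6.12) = -6.7306*o^5 + 26.0972*o^4 - 27.039*o^3 - 1.028*o^2 + 26.8156*o - 33.5376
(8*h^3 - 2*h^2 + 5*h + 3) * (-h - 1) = -8*h^4 - 6*h^3 - 3*h^2 - 8*h - 3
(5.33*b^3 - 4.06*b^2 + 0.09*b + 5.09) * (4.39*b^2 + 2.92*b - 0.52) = 23.3987*b^5 - 2.2598*b^4 - 14.2317*b^3 + 24.7191*b^2 + 14.816*b - 2.6468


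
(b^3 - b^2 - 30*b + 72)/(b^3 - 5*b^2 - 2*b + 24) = (b + 6)/(b + 2)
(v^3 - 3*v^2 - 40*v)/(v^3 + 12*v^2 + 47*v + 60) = v*(v - 8)/(v^2 + 7*v + 12)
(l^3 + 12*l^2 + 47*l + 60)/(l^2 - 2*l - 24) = (l^2 + 8*l + 15)/(l - 6)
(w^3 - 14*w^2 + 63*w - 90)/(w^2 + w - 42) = (w^2 - 8*w + 15)/(w + 7)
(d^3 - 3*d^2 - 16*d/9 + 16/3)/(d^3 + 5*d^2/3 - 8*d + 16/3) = (d^2 - 5*d/3 - 4)/(d^2 + 3*d - 4)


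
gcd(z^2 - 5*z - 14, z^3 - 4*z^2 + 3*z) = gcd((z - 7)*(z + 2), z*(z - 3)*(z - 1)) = 1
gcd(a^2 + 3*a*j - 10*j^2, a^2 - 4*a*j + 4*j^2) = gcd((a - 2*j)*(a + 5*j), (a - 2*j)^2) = a - 2*j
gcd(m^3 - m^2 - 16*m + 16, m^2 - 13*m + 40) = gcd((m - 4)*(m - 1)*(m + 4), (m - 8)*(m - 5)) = 1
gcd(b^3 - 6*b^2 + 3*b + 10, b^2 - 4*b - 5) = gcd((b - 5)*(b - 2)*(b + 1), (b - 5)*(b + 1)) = b^2 - 4*b - 5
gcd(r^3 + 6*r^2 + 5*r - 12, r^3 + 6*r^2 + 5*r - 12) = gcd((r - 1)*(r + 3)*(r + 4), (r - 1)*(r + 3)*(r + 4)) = r^3 + 6*r^2 + 5*r - 12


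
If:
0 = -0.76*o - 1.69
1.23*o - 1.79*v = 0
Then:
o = -2.22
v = -1.53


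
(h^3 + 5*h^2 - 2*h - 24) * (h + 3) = h^4 + 8*h^3 + 13*h^2 - 30*h - 72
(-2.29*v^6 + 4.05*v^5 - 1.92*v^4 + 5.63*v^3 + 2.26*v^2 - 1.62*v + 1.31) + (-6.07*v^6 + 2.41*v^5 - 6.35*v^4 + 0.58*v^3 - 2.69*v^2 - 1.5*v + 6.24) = -8.36*v^6 + 6.46*v^5 - 8.27*v^4 + 6.21*v^3 - 0.43*v^2 - 3.12*v + 7.55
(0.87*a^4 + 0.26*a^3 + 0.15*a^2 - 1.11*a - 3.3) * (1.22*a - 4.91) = 1.0614*a^5 - 3.9545*a^4 - 1.0936*a^3 - 2.0907*a^2 + 1.4241*a + 16.203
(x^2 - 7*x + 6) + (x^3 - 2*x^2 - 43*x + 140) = x^3 - x^2 - 50*x + 146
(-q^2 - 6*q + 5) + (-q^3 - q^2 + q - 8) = -q^3 - 2*q^2 - 5*q - 3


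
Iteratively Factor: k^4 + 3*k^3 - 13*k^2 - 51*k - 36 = (k - 4)*(k^3 + 7*k^2 + 15*k + 9) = (k - 4)*(k + 3)*(k^2 + 4*k + 3) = (k - 4)*(k + 3)^2*(k + 1)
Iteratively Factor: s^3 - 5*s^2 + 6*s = (s)*(s^2 - 5*s + 6) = s*(s - 3)*(s - 2)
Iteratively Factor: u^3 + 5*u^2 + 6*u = (u + 2)*(u^2 + 3*u) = (u + 2)*(u + 3)*(u)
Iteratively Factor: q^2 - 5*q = (q)*(q - 5)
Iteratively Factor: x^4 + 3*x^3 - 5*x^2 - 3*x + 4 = (x - 1)*(x^3 + 4*x^2 - x - 4) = (x - 1)^2*(x^2 + 5*x + 4) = (x - 1)^2*(x + 4)*(x + 1)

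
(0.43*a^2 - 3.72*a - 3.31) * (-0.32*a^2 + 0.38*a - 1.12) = -0.1376*a^4 + 1.3538*a^3 - 0.836*a^2 + 2.9086*a + 3.7072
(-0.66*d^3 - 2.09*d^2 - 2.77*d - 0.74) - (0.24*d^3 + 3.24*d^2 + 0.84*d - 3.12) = -0.9*d^3 - 5.33*d^2 - 3.61*d + 2.38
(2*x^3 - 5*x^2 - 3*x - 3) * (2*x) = 4*x^4 - 10*x^3 - 6*x^2 - 6*x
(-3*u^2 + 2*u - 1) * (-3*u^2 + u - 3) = 9*u^4 - 9*u^3 + 14*u^2 - 7*u + 3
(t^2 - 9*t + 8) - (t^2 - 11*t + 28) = 2*t - 20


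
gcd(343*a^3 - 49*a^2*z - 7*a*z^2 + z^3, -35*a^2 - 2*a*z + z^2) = -7*a + z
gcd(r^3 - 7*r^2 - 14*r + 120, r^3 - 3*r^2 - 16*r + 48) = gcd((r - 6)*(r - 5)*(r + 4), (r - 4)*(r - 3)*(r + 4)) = r + 4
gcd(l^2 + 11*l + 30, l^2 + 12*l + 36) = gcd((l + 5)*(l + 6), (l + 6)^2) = l + 6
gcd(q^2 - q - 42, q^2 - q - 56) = 1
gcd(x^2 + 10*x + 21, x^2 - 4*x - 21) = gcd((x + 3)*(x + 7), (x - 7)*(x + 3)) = x + 3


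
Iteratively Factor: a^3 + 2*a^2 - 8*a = (a + 4)*(a^2 - 2*a) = a*(a + 4)*(a - 2)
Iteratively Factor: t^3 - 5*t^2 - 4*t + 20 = (t + 2)*(t^2 - 7*t + 10) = (t - 2)*(t + 2)*(t - 5)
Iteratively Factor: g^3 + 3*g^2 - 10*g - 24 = (g - 3)*(g^2 + 6*g + 8) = (g - 3)*(g + 2)*(g + 4)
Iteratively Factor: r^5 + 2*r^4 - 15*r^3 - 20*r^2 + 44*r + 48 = (r - 2)*(r^4 + 4*r^3 - 7*r^2 - 34*r - 24) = (r - 2)*(r + 4)*(r^3 - 7*r - 6) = (r - 2)*(r + 2)*(r + 4)*(r^2 - 2*r - 3) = (r - 3)*(r - 2)*(r + 2)*(r + 4)*(r + 1)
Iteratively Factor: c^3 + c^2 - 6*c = (c)*(c^2 + c - 6) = c*(c - 2)*(c + 3)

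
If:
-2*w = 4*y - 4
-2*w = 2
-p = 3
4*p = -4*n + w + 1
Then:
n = 3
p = -3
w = -1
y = 3/2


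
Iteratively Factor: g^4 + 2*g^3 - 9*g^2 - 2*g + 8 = (g + 4)*(g^3 - 2*g^2 - g + 2) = (g + 1)*(g + 4)*(g^2 - 3*g + 2) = (g - 2)*(g + 1)*(g + 4)*(g - 1)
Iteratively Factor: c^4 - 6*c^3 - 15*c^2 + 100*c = (c - 5)*(c^3 - c^2 - 20*c) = c*(c - 5)*(c^2 - c - 20) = c*(c - 5)*(c + 4)*(c - 5)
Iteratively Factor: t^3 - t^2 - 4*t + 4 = (t - 1)*(t^2 - 4) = (t - 2)*(t - 1)*(t + 2)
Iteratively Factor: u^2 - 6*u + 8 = (u - 2)*(u - 4)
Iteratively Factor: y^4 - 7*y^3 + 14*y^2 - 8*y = (y - 4)*(y^3 - 3*y^2 + 2*y) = (y - 4)*(y - 1)*(y^2 - 2*y) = (y - 4)*(y - 2)*(y - 1)*(y)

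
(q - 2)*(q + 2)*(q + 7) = q^3 + 7*q^2 - 4*q - 28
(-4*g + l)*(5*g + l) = -20*g^2 + g*l + l^2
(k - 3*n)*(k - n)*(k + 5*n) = k^3 + k^2*n - 17*k*n^2 + 15*n^3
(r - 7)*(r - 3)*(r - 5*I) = r^3 - 10*r^2 - 5*I*r^2 + 21*r + 50*I*r - 105*I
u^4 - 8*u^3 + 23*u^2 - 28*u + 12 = (u - 3)*(u - 2)^2*(u - 1)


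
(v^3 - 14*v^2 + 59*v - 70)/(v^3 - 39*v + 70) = (v - 7)/(v + 7)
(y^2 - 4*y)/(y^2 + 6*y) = (y - 4)/(y + 6)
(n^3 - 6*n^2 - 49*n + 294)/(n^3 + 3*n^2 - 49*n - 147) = (n - 6)/(n + 3)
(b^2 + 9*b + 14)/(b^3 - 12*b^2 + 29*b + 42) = (b^2 + 9*b + 14)/(b^3 - 12*b^2 + 29*b + 42)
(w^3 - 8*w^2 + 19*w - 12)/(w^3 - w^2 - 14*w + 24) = (w^2 - 5*w + 4)/(w^2 + 2*w - 8)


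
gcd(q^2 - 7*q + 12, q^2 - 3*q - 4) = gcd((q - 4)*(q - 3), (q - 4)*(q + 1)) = q - 4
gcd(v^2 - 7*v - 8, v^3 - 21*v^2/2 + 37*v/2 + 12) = v - 8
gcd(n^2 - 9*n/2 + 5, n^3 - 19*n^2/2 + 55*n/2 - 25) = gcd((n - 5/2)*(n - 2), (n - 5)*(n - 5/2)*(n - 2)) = n^2 - 9*n/2 + 5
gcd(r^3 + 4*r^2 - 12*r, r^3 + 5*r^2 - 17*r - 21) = 1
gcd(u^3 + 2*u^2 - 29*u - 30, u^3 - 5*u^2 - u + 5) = u^2 - 4*u - 5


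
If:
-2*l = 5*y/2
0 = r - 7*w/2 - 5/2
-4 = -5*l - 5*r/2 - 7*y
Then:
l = -5*y/4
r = 8/5 - 3*y/10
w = -3*y/35 - 9/35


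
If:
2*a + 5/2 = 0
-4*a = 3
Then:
No Solution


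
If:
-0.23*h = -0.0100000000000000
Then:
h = 0.04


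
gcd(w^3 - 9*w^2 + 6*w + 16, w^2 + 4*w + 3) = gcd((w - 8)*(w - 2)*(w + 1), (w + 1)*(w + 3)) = w + 1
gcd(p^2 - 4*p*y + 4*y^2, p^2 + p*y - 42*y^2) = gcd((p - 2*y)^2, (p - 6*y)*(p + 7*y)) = 1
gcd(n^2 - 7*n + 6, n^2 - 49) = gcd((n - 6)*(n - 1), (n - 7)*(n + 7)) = 1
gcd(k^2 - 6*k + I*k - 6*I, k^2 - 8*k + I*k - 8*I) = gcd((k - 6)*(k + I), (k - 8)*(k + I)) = k + I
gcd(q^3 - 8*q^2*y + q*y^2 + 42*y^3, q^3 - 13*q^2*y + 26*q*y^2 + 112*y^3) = -q^2 + 5*q*y + 14*y^2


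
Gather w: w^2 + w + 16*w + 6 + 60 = w^2 + 17*w + 66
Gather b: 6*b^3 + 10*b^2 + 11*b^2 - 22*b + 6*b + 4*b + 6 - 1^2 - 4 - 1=6*b^3 + 21*b^2 - 12*b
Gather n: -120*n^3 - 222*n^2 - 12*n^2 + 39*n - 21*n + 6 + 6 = -120*n^3 - 234*n^2 + 18*n + 12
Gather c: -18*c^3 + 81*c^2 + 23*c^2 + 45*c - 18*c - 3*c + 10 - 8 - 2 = -18*c^3 + 104*c^2 + 24*c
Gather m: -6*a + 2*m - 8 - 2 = -6*a + 2*m - 10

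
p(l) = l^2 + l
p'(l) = 2*l + 1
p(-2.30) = 2.99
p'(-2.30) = -3.60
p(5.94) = 41.22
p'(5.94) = 12.88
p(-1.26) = 0.33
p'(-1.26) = -1.52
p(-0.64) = -0.23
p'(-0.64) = -0.28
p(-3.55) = 9.05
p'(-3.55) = -6.10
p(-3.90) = 11.31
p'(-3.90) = -6.80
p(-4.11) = 12.78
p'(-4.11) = -7.22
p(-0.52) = -0.25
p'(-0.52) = -0.04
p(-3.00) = 6.00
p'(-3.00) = -5.00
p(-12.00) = 132.00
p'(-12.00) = -23.00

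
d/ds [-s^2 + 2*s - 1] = 2 - 2*s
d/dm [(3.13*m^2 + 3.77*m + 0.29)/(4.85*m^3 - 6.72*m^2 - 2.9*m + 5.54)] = (-15.1805*m^4 - 36.569*m^3 + 12.0379*m^2 + 38.578*m + 21.7268)/(23.5225*m^6 - 65.184*m^5 + 17.0284*m^4 + 92.714*m^3 - 66.0476*m^2 - 32.132*m + 30.6916)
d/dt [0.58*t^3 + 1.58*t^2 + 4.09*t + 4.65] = 1.74*t^2 + 3.16*t + 4.09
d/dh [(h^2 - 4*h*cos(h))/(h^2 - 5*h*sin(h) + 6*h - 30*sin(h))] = (4*h^3*sin(h) + 5*h^3*cos(h) + 19*h^2*sin(h) + 34*h^2*cos(h) - 14*h^2 - 60*h*sin(h) - 120*h + 60*sin(2*h))/((h + 6)^2*(h - 5*sin(h))^2)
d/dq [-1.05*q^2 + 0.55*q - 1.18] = 0.55 - 2.1*q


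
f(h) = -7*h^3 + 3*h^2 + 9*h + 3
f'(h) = -21*h^2 + 6*h + 9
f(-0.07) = 2.39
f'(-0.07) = 8.48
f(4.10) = -392.12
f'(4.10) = -319.41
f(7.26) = -2452.14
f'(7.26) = -1054.30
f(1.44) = 1.28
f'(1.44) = -25.91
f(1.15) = 6.67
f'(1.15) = -11.87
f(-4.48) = 652.30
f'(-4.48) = -439.36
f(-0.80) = 1.30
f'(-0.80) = -9.24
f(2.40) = -54.89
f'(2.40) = -97.56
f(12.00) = -11553.00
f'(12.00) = -2943.00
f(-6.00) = 1569.00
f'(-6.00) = -783.00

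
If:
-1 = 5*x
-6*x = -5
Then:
No Solution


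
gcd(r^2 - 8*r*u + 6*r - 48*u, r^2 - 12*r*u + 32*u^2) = r - 8*u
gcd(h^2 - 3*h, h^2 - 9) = h - 3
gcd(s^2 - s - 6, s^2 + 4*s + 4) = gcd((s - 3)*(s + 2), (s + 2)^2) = s + 2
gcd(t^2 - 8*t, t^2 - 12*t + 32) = t - 8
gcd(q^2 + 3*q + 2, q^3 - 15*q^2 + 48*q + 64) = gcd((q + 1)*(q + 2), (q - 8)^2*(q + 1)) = q + 1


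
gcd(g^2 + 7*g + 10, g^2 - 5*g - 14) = g + 2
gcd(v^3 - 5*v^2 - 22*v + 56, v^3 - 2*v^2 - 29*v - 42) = v - 7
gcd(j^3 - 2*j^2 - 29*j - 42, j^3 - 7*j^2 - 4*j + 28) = j^2 - 5*j - 14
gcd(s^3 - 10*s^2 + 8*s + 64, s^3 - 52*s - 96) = s^2 - 6*s - 16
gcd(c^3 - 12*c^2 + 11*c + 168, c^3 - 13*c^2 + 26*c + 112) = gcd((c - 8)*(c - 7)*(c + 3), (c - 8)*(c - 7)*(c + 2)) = c^2 - 15*c + 56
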